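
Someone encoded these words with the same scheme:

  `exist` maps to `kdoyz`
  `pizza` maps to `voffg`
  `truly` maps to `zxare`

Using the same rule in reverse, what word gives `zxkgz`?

treat

This is a Caesar cipher with shift 6.
Decoding zxkgz: z−6=t, x−6=r, k−6=e, g−6=a, z−6=t.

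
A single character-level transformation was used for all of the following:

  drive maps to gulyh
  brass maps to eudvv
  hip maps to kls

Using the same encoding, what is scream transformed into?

Compare letters: d→g is +3, r→u is +3, i→l is +3 — a constant shift. Each letter is shifted forward by 3 in the alphabet (a Caesar shift of +3).
For scream: s+3=v, c+3=f, r+3=u, e+3=h, a+3=d, m+3=p.

vfuhdp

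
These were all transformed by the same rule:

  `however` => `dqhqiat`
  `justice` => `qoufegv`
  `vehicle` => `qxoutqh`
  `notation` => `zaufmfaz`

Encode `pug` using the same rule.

The output letters match the input read backwards, each shifted +12: however reversed is revewoh. Two steps: reverse the string, then apply a Caesar shift of +12.
On pug: reverse → gup; then shift: g+12=s, u+12=g, p+12=b.

sgb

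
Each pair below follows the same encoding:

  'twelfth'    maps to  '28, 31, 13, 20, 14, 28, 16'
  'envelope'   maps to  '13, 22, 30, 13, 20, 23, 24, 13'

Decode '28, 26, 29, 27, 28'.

trust

t is letter #20 and maps to 28: an offset of 8. Each letter is replaced by its alphabet position (a=1..z=26) + 8.
Decoding 28, 26, 29, 27, 28: 28→(28−8)÷1=20=t, 26→(26−8)÷1=18=r, 29→(29−8)÷1=21=u, 27→(27−8)÷1=19=s, 28→(28−8)÷1=20=t.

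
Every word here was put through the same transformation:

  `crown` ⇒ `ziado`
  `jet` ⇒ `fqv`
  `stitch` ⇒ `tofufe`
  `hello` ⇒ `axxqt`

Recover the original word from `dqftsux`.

lighter

The output letters match the input read backwards, each shifted +12: crown reversed is nworc. Read the word backwards and shift each letter +12.
Reversing it on dqftsux: shift back: d−12=r, q−12=e, f−12=t, t−12=h, s−12=g, u−12=i, x−12=l → rethgil; then reverse → lighter.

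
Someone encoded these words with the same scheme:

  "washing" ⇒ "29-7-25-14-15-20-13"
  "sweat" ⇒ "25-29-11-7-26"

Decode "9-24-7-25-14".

crash

w is letter #23 and maps to 29: an offset of 6. The number is (letter's place in the alphabet, a=1) + 6.
Reversing it on 9-24-7-25-14: 9→(9−6)÷1=3=c, 24→(24−6)÷1=18=r, 7→(7−6)÷1=1=a, 25→(25−6)÷1=19=s, 14→(14−6)÷1=8=h.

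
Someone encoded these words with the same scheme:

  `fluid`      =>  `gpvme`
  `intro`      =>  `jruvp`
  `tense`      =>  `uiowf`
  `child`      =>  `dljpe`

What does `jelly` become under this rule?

Shifts by position in fluid: pos 0: f→g (+1), pos 1: l→p (+4), pos 2: u→v (+1), pos 3: i→m (+4) — repeating every 2. The shifts repeat in a cycle of length 2: positions 0,1,… shift by +1, +4, then the pattern repeats.
Applying it to jelly: j+1=k, e+4=i, l+1=m, l+4=p, y+1=z.

kimpz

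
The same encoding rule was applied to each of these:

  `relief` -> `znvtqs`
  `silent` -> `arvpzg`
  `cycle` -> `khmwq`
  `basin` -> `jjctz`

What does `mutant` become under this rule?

uddlzg

In relief: r→z is +8, e→n is +9, l→v is +10, i→t is +11 — the shift increases by 1 each position. Each letter shifts forward by (position + 8), i.e. 8, 9, 10, … — the shift grows by one for each successive letter.
For mutant: m+8=u, u+9=d, t+10=d, a+11=l, n+12=z, t+13=g.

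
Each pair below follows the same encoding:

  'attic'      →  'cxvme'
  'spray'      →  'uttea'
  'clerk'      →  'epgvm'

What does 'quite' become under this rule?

Shifts by position in attic: pos 0: a→c (+2), pos 1: t→x (+4), pos 2: t→v (+2), pos 3: i→m (+4) — repeating every 2. It's a Vigenère-style cipher with numeric key [2,4]: position i shifts by key[i mod 2].
For quite: q+2=s, u+4=y, i+2=k, t+4=x, e+2=g.

sykxg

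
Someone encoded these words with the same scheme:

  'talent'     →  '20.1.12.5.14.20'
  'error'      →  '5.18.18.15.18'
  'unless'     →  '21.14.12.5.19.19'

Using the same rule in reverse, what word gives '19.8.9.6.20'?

shift

Each letter is replaced by its alphabet position (a=1, b=2, …, z=26).
Undoing it on 19.8.9.6.20: 19=s, 8=h, 9=i, 6=f, 20=t.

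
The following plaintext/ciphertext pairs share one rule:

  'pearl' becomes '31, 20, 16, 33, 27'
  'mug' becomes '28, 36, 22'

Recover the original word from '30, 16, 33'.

oar

p is letter #16 and maps to 31: an offset of 15. Letters become their 1-based position plus 15 (so a→16, b→17, …).
Undoing it on 30, 16, 33: 30→(30−15)÷1=15=o, 16→(16−15)÷1=1=a, 33→(33−15)÷1=18=r.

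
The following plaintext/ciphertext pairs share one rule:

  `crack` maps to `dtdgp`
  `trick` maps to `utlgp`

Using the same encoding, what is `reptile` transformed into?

sgsxnrl

In crack: c→d is +1, r→t is +2, a→d is +3, c→g is +4 — the shift increases by 1 each position. The shift increases by 1 at each position, starting from +1: 1, 2, 3, ….
On reptile: r+1=s, e+2=g, p+3=s, t+4=x, i+5=n, l+6=r, e+7=l.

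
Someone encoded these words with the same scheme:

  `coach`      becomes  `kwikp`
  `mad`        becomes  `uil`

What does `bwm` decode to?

toe

Compare letters: c→k is +8, o→w is +8, a→i is +8 — a constant shift. It's a constant shift of +8 (ROT8).
Decoding bwm: b−8=t, w−8=o, m−8=e.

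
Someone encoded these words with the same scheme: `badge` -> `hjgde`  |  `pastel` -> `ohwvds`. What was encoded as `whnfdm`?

The output letters match the input read backwards, each shifted +3: badge reversed is egdab. Read the word backwards and shift each letter +3.
Decoding whnfdm: shift back: w−3=t, h−3=e, n−3=k, f−3=c, d−3=a, m−3=j → tekcaj; then reverse → jacket.

jacket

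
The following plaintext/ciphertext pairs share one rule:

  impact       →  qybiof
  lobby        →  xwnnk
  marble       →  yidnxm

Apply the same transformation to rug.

dcs

The shift depends on letter class: consonant m→y is +12, but vowel i→q is +8. The rule splits by letter class: vowels +8, consonants +12.
Applying it to rug: r(cons)+12=d, u(vowel)+8=c, g(cons)+12=s.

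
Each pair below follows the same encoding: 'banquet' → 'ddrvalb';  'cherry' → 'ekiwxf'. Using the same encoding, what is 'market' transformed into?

The shift increases by 1 at each position, starting from +2: 2, 3, 4, ….
Applying it to market: m+2=o, a+3=d, r+4=v, k+5=p, e+6=k, t+7=a.

odvpka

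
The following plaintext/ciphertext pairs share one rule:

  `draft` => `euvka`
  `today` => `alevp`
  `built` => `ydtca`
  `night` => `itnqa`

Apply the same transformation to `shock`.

xqlbz

d(3)→e(4) and r(17)→u(20) fit y≡3x+21 (mod 26); the inverse of 3 mod 26 is 9. This is an affine cipher: with a=0,…,z=25, each position x becomes (3x+21) mod 26.
On shock: s(18)→3·18+21≡23=x; h(7)→3·7+21≡16=q; o(14)→3·14+21≡11=l; c(2)→3·2+21≡1=b; k(10)→3·10+21≡25=z (all mod 26).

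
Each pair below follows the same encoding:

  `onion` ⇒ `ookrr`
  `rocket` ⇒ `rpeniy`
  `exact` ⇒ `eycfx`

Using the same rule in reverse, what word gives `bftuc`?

In onion: o→o is +0, n→o is +1, i→k is +2, o→r is +3 — the shift increases by 1 each position. Each letter shifts forward by its position index (0, 1, 2, …) — the shift grows by one for each successive letter.
Reversing it on bftuc: b−0=b, f−1=e, t−2=r, u−3=r, c−4=y.

berry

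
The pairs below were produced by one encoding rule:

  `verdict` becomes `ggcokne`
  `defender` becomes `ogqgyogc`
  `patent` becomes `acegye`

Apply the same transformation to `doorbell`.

oqqcmgww

The rule splits by letter class: vowels +2, consonants +11.
On doorbell: d(cons)+11=o, o(vowel)+2=q, o(vowel)+2=q, r(cons)+11=c, b(cons)+11=m, e(vowel)+2=g, l(cons)+11=w, l(cons)+11=w.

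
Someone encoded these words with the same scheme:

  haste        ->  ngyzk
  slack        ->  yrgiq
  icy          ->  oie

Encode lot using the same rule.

Compare letters: h→n is +6, a→g is +6, s→y is +6 — a constant shift. This is a Caesar cipher with shift 6.
On lot: l+6=r, o+6=u, t+6=z.

ruz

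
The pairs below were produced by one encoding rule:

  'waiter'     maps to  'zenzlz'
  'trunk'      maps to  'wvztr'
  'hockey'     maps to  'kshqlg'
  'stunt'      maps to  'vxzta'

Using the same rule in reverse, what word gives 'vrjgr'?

Letter i (0-indexed) is shifted by i+3, so successive shifts are 3, 4, 5, ….
Reversing it on vrjgr: v−3=s, r−4=n, j−5=e, g−6=a, r−7=k.

sneak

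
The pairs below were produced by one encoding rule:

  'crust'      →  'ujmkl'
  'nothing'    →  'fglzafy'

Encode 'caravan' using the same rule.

Compare letters: c→u is +18, r→j is +18, u→m is +18 — a constant shift. Every letter moves 18 places later in the alphabet, wrapping around z→a.
On caravan: c+18=u, a+18=s, r+18=j, a+18=s, v+18=n, a+18=s, n+18=f.

usjsnsf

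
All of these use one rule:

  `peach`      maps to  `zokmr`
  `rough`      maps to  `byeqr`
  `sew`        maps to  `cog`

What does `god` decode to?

Compare letters: p→z is +10, e→o is +10, a→k is +10 — a constant shift. Each letter is shifted forward by 10 in the alphabet (a Caesar shift of +10).
Decoding god: g−10=w, o−10=e, d−10=t.

wet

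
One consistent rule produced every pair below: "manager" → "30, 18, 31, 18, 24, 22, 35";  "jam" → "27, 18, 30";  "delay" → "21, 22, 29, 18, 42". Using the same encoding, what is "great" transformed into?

24, 35, 22, 18, 37

m is letter #13 and maps to 30: an offset of 17. Each letter is replaced by its alphabet position (a=1..z=26) + 17.
Applying it to great: g=7→24, r=18→35, e=5→22, a=1→18, t=20→37.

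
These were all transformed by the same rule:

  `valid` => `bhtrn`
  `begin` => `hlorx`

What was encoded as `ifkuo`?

The shift increases by 1 at each position, starting from +6: 6, 7, 8, ….
Reversing it on ifkuo: i−6=c, f−7=y, k−8=c, u−9=l, o−10=e.

cycle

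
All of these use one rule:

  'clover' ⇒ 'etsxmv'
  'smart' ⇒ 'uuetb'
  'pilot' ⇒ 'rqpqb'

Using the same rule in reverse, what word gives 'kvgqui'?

income

Shifts by position in clover: pos 0: c→e (+2), pos 1: l→t (+8), pos 2: o→s (+4), pos 3: v→x (+2), pos 4: e→m (+8), pos 5: r→v (+4) — repeating every 3. It's a Vigenère-style cipher with numeric key [2,8,4]: position i shifts by key[i mod 3].
Decoding kvgqui: k−2=i, v−8=n, g−4=c, q−2=o, u−8=m, i−4=e.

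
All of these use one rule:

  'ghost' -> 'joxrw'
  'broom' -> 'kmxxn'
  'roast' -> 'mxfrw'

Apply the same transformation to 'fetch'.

ezwpo

g(6)→j(9) and h(7)→o(14) fit y≡5x+5 (mod 26); the inverse of 5 mod 26 is 21. Each letter's alphabet position (a=0..z=25) is mapped through 5·x+5 mod 26 — an affine cipher.
For fetch: f(5)→5·5+5≡4=e; e(4)→5·4+5≡25=z; t(19)→5·19+5≡22=w; c(2)→5·2+5≡15=p; h(7)→5·7+5≡14=o (all mod 26).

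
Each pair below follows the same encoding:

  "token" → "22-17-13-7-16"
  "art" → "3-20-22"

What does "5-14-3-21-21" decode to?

t is letter #20 and maps to 22: an offset of 2. Each letter is replaced by its alphabet position (a=1..z=26) + 2.
Reversing it on 5-14-3-21-21: 5→(5−2)÷1=3=c, 14→(14−2)÷1=12=l, 3→(3−2)÷1=1=a, 21→(21−2)÷1=19=s, 21→(21−2)÷1=19=s.

class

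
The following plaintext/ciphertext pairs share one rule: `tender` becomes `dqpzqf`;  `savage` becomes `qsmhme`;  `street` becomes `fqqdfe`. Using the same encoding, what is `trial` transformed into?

Read the word backwards and shift each letter +12.
For trial: reverse → lairt; then shift: l+12=x, a+12=m, i+12=u, r+12=d, t+12=f.

xmudf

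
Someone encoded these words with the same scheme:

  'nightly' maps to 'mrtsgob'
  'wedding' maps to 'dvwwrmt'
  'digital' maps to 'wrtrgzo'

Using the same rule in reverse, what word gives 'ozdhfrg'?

Each pair mirrors across the alphabet (n↔m, i↔r, g↔t): positions sum to 25. This is the alphabet-reversal cipher (Atbash): a becomes z, b becomes y, etc.
Reversing it on ozdhfrg: o↔l, z↔a, d↔w, h↔s, f↔u, r↔i, g↔t.

lawsuit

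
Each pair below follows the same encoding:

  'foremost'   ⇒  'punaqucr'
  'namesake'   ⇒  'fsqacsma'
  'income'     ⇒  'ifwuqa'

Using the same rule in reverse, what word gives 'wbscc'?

class

f(5)→p(15) and o(14)→u(20) fit y≡15x+18 (mod 26); the inverse of 15 mod 26 is 7. This is an affine cipher: with a=0,…,z=25, each position x becomes (15x+18) mod 26.
Reversing it on wbscc: w(22)→7·(22−18)≡2=c; b(1)→7·(1−18)≡11=l; s(18)→7·(18−18)≡0=a; c(2)→7·(2−18)≡18=s; c(2)→7·(2−18)≡18=s (all mod 26).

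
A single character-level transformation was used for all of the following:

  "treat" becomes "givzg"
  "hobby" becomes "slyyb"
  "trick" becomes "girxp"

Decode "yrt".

big

Letters are reflected about the middle of the alphabet (position → 25−position): Atbash.
Reversing it on yrt: y↔b, r↔i, t↔g.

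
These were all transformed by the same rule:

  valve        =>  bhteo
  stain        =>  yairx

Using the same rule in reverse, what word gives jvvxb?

In valve: v→b is +6, a→h is +7, l→t is +8, v→e is +9 — the shift increases by 1 each position. Each letter shifts forward by (position + 6), i.e. 6, 7, 8, … — the shift grows by one for each successive letter.
Undoing it on jvvxb: j−6=d, v−7=o, v−8=n, x−9=o, b−10=r.

donor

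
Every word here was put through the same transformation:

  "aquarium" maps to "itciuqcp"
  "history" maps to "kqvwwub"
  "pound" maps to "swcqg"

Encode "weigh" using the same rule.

The shift depends on letter class: consonant q→t is +3, but vowel a→i is +8. Vowels shift forward by 8 and consonants shift forward by 3.
For weigh: w(cons)+3=z, e(vowel)+8=m, i(vowel)+8=q, g(cons)+3=j, h(cons)+3=k.

zmqjk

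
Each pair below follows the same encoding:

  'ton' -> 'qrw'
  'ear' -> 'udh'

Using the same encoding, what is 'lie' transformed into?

Read the word backwards and shift each letter +3.
Applying it to lie: reverse → eil; then shift: e+3=h, i+3=l, l+3=o.

hlo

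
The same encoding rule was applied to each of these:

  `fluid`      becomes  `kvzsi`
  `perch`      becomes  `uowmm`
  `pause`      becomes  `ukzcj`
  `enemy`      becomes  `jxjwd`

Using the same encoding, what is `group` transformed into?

The shifts repeat in a cycle of length 2: positions 0,1,… shift by +5, +10, then the pattern repeats.
On group: g+5=l, r+10=b, o+5=t, u+10=e, p+5=u.

lbteu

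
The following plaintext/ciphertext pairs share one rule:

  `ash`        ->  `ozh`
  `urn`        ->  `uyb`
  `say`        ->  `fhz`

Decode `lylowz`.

The output letters match the input read backwards, each shifted +7: ash reversed is hsa. Two steps: reverse the string, then apply a Caesar shift of +7.
Undoing it on lylowz: shift back: l−7=e, y−7=r, l−7=e, o−7=h, w−7=p, z−7=s → erehps; then reverse → sphere.

sphere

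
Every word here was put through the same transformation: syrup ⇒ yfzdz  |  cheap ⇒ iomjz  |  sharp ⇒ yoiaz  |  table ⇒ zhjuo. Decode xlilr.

reach

In syrup: s→y is +6, y→f is +7, r→z is +8, u→d is +9 — the shift increases by 1 each position. The shift increases by 1 at each position, starting from +6: 6, 7, 8, ….
Reversing it on xlilr: x−6=r, l−7=e, i−8=a, l−9=c, r−10=h.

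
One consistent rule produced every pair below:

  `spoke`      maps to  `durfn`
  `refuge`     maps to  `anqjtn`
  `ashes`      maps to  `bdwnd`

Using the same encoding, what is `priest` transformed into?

uazndg

s(18)→d(3) and p(15)→u(20) fit y≡3x+1 (mod 26); the inverse of 3 mod 26 is 9. Each letter's alphabet position (a=0..z=25) is mapped through 3·x+1 mod 26 — an affine cipher.
On priest: p(15)→3·15+1≡20=u; r(17)→3·17+1≡0=a; i(8)→3·8+1≡25=z; e(4)→3·4+1≡13=n; s(18)→3·18+1≡3=d; t(19)→3·19+1≡6=g (all mod 26).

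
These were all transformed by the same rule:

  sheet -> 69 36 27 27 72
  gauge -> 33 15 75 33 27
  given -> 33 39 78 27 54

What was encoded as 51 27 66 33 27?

s(#19)→69 and h(#8)→36: differences scale by 3, so n = 3·pos + 12. With a=1..z=26, the number is 3·pos + 12.
Reversing it on 51 27 66 33 27: 51→(51−12)÷3=13=m, 27→(27−12)÷3=5=e, 66→(66−12)÷3=18=r, 33→(33−12)÷3=7=g, 27→(27−12)÷3=5=e.

merge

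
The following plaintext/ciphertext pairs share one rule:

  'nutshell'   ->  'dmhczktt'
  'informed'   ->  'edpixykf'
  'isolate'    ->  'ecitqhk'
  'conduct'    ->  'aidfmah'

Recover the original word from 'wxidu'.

Treating letters as 0–25, the rule is x ↦ 5x + 16 (mod 26).
Undoing it on wxidu: w(22)→21·(22−16)≡22=w; x(23)→21·(23−16)≡17=r; i(8)→21·(8−16)≡14=o; d(3)→21·(3−16)≡13=n; u(20)→21·(20−16)≡6=g (all mod 26).

wrong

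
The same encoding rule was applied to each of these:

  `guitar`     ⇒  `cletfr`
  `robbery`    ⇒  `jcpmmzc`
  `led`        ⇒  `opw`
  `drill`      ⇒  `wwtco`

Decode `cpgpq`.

The output letters match the input read backwards, each shifted +11: guitar reversed is ratiug. Read the word backwards and shift each letter +11.
Reversing it on cpgpq: shift back: c−11=r, p−11=e, g−11=v, p−11=e, q−11=f → revef; then reverse → fever.

fever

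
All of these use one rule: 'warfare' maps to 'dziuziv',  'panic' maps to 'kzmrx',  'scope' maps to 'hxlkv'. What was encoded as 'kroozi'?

pillar

Each pair mirrors across the alphabet (w↔d, a↔z, r↔i): positions sum to 25. Letters are reflected about the middle of the alphabet (position → 25−position): Atbash.
Decoding kroozi: k↔p, r↔i, o↔l, o↔l, z↔a, i↔r.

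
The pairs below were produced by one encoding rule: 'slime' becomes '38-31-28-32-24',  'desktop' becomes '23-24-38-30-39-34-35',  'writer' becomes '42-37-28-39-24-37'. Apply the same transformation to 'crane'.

22-37-20-33-24

The number is (letter's place in the alphabet, a=1) + 19.
On crane: c=3→22, r=18→37, a=1→20, n=14→33, e=5→24.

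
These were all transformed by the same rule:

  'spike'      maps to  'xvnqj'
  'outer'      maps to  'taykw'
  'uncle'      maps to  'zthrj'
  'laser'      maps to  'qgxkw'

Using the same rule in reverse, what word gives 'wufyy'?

Shifts by position in spike: pos 0: s→x (+5), pos 1: p→v (+6), pos 2: i→n (+5), pos 3: k→q (+6) — repeating every 2. It's a Vigenère-style cipher with numeric key [5,6]: position i shifts by key[i mod 2].
Reversing it on wufyy: w−5=r, u−6=o, f−5=a, y−6=s, y−5=t.

roast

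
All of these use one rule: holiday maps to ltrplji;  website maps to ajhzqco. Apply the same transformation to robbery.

vthimai

In holiday: h→l is +4, o→t is +5, l→r is +6, i→p is +7 — the shift increases by 1 each position. Each letter shifts forward by (position + 4), i.e. 4, 5, 6, … — the shift grows by one for each successive letter.
Applying it to robbery: r+4=v, o+5=t, b+6=h, b+7=i, e+8=m, r+9=a, y+10=i.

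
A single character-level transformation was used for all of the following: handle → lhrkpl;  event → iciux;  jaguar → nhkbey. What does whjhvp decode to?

Shifts by position in handle: pos 0: h→l (+4), pos 1: a→h (+7), pos 2: n→r (+4), pos 3: d→k (+7) — repeating every 2. A repeating key of period 2 is used — shifts +4, +7 over and over.
Decoding whjhvp: w−4=s, h−7=a, j−4=f, h−7=a, v−4=r, p−7=i.

safari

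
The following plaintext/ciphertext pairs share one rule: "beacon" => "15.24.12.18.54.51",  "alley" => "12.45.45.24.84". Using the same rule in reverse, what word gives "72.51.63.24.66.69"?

With a=1..z=26, the number is 3·pos + 9.
Reversing it on 72.51.63.24.66.69: 72→(72−9)÷3=21=u, 51→(51−9)÷3=14=n, 63→(63−9)÷3=18=r, 24→(24−9)÷3=5=e, 66→(66−9)÷3=19=s, 69→(69−9)÷3=20=t.

unrest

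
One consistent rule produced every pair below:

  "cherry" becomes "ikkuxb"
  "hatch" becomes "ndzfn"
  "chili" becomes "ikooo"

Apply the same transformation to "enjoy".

kqpre

Shifts by position in cherry: pos 0: c→i (+6), pos 1: h→k (+3), pos 2: e→k (+6), pos 3: r→u (+3) — repeating every 2. It's a Vigenère-style cipher with numeric key [6,3]: position i shifts by key[i mod 2].
For enjoy: e+6=k, n+3=q, j+6=p, o+3=r, y+6=e.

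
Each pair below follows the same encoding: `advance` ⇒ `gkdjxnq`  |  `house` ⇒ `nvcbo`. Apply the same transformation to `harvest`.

nhzeodf

In advance: a→g is +6, d→k is +7, v→d is +8, a→j is +9 — the shift increases by 1 each position. The shift increases by 1 at each position, starting from +6: 6, 7, 8, ….
On harvest: h+6=n, a+7=h, r+8=z, v+9=e, e+10=o, s+11=d, t+12=f.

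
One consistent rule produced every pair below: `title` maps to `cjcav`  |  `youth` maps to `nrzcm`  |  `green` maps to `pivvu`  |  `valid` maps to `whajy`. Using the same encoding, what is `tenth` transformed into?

t(19)→c(2) and i(8)→j(9) fit y≡23x+7 (mod 26); the inverse of 23 mod 26 is 17. This is an affine cipher: with a=0,…,z=25, each position x becomes (23x+7) mod 26.
For tenth: t(19)→23·19+7≡2=c; e(4)→23·4+7≡21=v; n(13)→23·13+7≡20=u; t(19)→23·19+7≡2=c; h(7)→23·7+7≡12=m (all mod 26).

cvucm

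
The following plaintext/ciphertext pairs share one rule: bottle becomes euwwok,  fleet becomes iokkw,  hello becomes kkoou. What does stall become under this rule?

vwgoo

The shift depends on letter class: consonant b→e is +3, but vowel o→u is +6. Two shifts are in play — +6 for a/e/i/o/u, +3 for every other letter.
Applying it to stall: s(cons)+3=v, t(cons)+3=w, a(vowel)+6=g, l(cons)+3=o, l(cons)+3=o.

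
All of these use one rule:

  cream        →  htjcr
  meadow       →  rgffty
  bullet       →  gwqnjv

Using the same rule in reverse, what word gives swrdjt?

number

The shifts repeat in a cycle of length 2: positions 0,1,… shift by +5, +2, then the pattern repeats.
Reversing it on swrdjt: s−5=n, w−2=u, r−5=m, d−2=b, j−5=e, t−2=r.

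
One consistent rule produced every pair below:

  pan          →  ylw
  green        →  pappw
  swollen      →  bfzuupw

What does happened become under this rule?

The shift depends on letter class: consonant p→y is +9, but vowel a→l is +11. Two shifts are in play — +11 for a/e/i/o/u, +9 for every other letter.
For happened: h(cons)+9=q, a(vowel)+11=l, p(cons)+9=y, p(cons)+9=y, e(vowel)+11=p, n(cons)+9=w, e(vowel)+11=p, d(cons)+9=m.

qlyypwpm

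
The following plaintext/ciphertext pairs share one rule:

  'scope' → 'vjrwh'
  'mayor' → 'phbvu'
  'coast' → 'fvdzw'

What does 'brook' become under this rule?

eyrvn

Shifts by position in scope: pos 0: s→v (+3), pos 1: c→j (+7), pos 2: o→r (+3), pos 3: p→w (+7) — repeating every 2. It's a Vigenère-style cipher with numeric key [3,7]: position i shifts by key[i mod 2].
On brook: b+3=e, r+7=y, o+3=r, o+7=v, k+3=n.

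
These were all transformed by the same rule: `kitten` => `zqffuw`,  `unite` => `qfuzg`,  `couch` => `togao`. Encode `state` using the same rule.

The output letters match the input read backwards, each shifted +12: kitten reversed is nettik. Read the word backwards and shift each letter +12.
For state: reverse → etats; then shift: e+12=q, t+12=f, a+12=m, t+12=f, s+12=e.

qfmfe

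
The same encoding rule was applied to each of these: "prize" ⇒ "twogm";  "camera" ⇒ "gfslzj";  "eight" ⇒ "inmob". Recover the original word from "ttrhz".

polar

Each letter shifts forward by (position + 4), i.e. 4, 5, 6, … — the shift grows by one for each successive letter.
Reversing it on ttrhz: t−4=p, t−5=o, r−6=l, h−7=a, z−8=r.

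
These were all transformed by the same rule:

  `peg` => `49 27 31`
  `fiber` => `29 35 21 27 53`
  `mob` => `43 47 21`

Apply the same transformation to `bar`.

21 19 53

p(#16)→49 and e(#5)→27: differences scale by 2, so n = 2·pos + 17. Each letter becomes 2×(its alphabet position, a=1..z=26) + 17.
Applying it to bar: b=2→21, a=1→19, r=18→53.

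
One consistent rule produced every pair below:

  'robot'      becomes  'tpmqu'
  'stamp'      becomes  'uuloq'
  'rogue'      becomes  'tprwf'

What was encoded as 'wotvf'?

unite

Shifts by position in robot: pos 0: r→t (+2), pos 1: o→p (+1), pos 2: b→m (+11), pos 3: o→q (+2), pos 4: t→u (+1) — repeating every 3. The shifts repeat in a cycle of length 3: positions 0,1,… shift by +2, +1, +11, then the pattern repeats.
Reversing it on wotvf: w−2=u, o−1=n, t−11=i, v−2=t, f−1=e.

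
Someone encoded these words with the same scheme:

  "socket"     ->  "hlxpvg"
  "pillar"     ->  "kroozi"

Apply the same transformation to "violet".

This is the alphabet-reversal cipher (Atbash): a becomes z, b becomes y, etc.
For violet: v↔e, i↔r, o↔l, l↔o, e↔v, t↔g.

erlovg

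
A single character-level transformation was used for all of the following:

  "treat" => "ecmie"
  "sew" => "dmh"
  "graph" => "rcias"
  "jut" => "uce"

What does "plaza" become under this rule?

Two shifts are in play — +8 for a/e/i/o/u, +11 for every other letter.
For plaza: p(cons)+11=a, l(cons)+11=w, a(vowel)+8=i, z(cons)+11=k, a(vowel)+8=i.

awiki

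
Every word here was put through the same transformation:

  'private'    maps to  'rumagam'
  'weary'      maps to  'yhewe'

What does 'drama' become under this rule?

fuerg

In private: p→r is +2, r→u is +3, i→m is +4, v→a is +5 — the shift increases by 1 each position. The shift increases by 1 at each position, starting from +2: 2, 3, 4, ….
Applying it to drama: d+2=f, r+3=u, a+4=e, m+5=r, a+6=g.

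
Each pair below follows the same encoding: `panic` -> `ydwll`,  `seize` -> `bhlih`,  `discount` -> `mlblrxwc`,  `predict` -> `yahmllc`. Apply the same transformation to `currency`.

lxaahwlh

The shift depends on letter class: consonant p→y is +9, but vowel a→d is +3. Two shifts are in play — +3 for a/e/i/o/u, +9 for every other letter.
For currency: c(cons)+9=l, u(vowel)+3=x, r(cons)+9=a, r(cons)+9=a, e(vowel)+3=h, n(cons)+9=w, c(cons)+9=l, y(cons)+9=h.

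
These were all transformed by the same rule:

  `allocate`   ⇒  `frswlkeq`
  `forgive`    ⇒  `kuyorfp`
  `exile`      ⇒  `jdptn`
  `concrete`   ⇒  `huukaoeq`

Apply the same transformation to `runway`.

The shift increases by 1 at each position, starting from +5: 5, 6, 7, ….
On runway: r+5=w, u+6=a, n+7=u, w+8=e, a+9=j, y+10=i.

waueji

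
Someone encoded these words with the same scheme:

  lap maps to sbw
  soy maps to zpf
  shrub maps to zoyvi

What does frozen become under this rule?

The shift depends on letter class: consonant l→s is +7, but vowel a→b is +1. Two shifts are in play — +1 for a/e/i/o/u, +7 for every other letter.
Applying it to frozen: f(cons)+7=m, r(cons)+7=y, o(vowel)+1=p, z(cons)+7=g, e(vowel)+1=f, n(cons)+7=u.

mypgfu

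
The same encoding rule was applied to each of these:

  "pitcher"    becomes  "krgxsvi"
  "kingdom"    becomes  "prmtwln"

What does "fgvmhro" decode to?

Each pair mirrors across the alphabet (p↔k, i↔r, t↔g): positions sum to 25. Each letter is replaced by its mirror in the alphabet: a↔z, b↔y, c↔x, and so on (the Atbash cipher).
Undoing it on fgvmhro: f↔u, g↔t, v↔e, m↔n, h↔s, r↔i, o↔l.

utensil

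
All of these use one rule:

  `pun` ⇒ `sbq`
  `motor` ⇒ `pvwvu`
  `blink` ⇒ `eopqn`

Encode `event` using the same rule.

The shift depends on letter class: consonant p→s is +3, but vowel u→b is +7. The rule splits by letter class: vowels +7, consonants +3.
On event: e(vowel)+7=l, v(cons)+3=y, e(vowel)+7=l, n(cons)+3=q, t(cons)+3=w.

lylqw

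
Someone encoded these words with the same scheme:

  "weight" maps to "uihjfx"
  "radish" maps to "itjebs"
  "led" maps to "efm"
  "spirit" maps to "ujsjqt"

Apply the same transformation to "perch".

idsfq

The output letters match the input read backwards, each shifted +1: weight reversed is thgiew. Two steps: reverse the string, then apply a Caesar shift of +1.
For perch: reverse → hcrep; then shift: h+1=i, c+1=d, r+1=s, e+1=f, p+1=q.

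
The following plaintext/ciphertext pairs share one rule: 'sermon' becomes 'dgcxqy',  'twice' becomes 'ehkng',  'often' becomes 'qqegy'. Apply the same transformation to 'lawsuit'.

The shift depends on letter class: consonant s→d is +11, but vowel e→g is +2. The rule splits by letter class: vowels +2, consonants +11.
Applying it to lawsuit: l(cons)+11=w, a(vowel)+2=c, w(cons)+11=h, s(cons)+11=d, u(vowel)+2=w, i(vowel)+2=k, t(cons)+11=e.

wchdwke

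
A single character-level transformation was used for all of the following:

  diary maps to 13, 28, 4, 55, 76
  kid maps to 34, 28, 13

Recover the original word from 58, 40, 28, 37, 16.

smile

d(#4)→13 and i(#9)→28: differences scale by 3, so n = 3·pos + 1. Each letter becomes 3×(its alphabet position, a=1..z=26) + 1.
Reversing it on 58, 40, 28, 37, 16: 58→(58−1)÷3=19=s, 40→(40−1)÷3=13=m, 28→(28−1)÷3=9=i, 37→(37−1)÷3=12=l, 16→(16−1)÷3=5=e.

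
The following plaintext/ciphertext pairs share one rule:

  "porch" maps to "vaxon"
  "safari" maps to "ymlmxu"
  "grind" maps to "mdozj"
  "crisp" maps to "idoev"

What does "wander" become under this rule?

cmtpkd

Shifts by position in porch: pos 0: p→v (+6), pos 1: o→a (+12), pos 2: r→x (+6), pos 3: c→o (+12) — repeating every 2. A repeating key of period 2 is used — shifts +6, +12 over and over.
Applying it to wander: w+6=c, a+12=m, n+6=t, d+12=p, e+6=k, r+12=d.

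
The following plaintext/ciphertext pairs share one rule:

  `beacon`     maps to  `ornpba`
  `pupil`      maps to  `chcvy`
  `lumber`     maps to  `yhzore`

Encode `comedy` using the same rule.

pbzrql

It's a constant shift of +13 (ROT13).
Applying it to comedy: c+13=p, o+13=b, m+13=z, e+13=r, d+13=q, y+13=l.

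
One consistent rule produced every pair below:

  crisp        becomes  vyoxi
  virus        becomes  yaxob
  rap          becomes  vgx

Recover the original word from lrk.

The output letters match the input read backwards, each shifted +6: crisp reversed is psirc. The word is reversed, then every letter is shifted forward by 6.
Undoing it on lrk: shift back: l−6=f, r−6=l, k−6=e → fle; then reverse → elf.

elf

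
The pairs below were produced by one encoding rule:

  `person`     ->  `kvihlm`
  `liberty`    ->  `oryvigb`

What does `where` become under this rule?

Each letter is replaced by its mirror in the alphabet: a↔z, b↔y, c↔x, and so on (the Atbash cipher).
For where: w↔d, h↔s, e↔v, r↔i, e↔v.

dsviv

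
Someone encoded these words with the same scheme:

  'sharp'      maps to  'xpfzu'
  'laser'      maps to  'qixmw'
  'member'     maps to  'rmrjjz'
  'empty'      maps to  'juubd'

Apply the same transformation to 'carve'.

hiwdj

Shifts by position in sharp: pos 0: s→x (+5), pos 1: h→p (+8), pos 2: a→f (+5), pos 3: r→z (+8) — repeating every 2. The shifts repeat in a cycle of length 2: positions 0,1,… shift by +5, +8, then the pattern repeats.
Applying it to carve: c+5=h, a+8=i, r+5=w, v+8=d, e+5=j.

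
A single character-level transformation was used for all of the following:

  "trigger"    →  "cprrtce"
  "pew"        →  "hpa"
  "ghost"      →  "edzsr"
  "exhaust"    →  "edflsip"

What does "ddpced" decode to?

The output letters match the input read backwards, each shifted +11: trigger reversed is reggirt. Read the word backwards and shift each letter +11.
Undoing it on ddpced: shift back: d−11=s, d−11=s, p−11=e, c−11=r, e−11=t, d−11=s → sserts; then reverse → stress.

stress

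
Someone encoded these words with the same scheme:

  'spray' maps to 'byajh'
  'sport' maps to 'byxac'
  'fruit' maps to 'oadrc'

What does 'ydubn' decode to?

Compare letters: s→b is +9, p→y is +9, r→a is +9 — a constant shift. This is a Caesar cipher with shift 9.
Reversing it on ydubn: y−9=p, d−9=u, u−9=l, b−9=s, n−9=e.

pulse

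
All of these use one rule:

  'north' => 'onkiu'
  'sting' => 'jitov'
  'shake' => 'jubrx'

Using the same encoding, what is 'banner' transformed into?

abooxk

n(13)→o(14) and o(14)→n(13) fit y≡25x+1 (mod 26); the inverse of 25 mod 26 is 25. This is an affine cipher: with a=0,…,z=25, each position x becomes (25x+1) mod 26.
Applying it to banner: b(1)→25·1+1≡0=a; a(0)→25·0+1≡1=b; n(13)→25·13+1≡14=o; n(13)→25·13+1≡14=o; e(4)→25·4+1≡23=x; r(17)→25·17+1≡10=k (all mod 26).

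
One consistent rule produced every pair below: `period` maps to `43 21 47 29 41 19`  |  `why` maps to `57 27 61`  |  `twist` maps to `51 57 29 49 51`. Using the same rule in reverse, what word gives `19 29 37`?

dim

p(#16)→43 and e(#5)→21: differences scale by 2, so n = 2·pos + 11. The formula is n = 2×(alphabet index, a=1) + 11.
Reversing it on 19 29 37: 19→(19−11)÷2=4=d, 29→(29−11)÷2=9=i, 37→(37−11)÷2=13=m.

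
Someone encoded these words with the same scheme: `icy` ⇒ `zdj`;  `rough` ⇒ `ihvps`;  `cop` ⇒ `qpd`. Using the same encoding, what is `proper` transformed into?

sfqpsq

Read the word backwards and shift each letter +1.
Applying it to proper: reverse → reporp; then shift: r+1=s, e+1=f, p+1=q, o+1=p, r+1=s, p+1=q.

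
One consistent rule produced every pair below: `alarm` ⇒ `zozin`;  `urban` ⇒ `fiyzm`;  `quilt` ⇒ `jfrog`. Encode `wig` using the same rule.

Each pair mirrors across the alphabet (a↔z, l↔o, a↔z): positions sum to 25. This is the alphabet-reversal cipher (Atbash): a becomes z, b becomes y, etc.
Applying it to wig: w↔d, i↔r, g↔t.

drt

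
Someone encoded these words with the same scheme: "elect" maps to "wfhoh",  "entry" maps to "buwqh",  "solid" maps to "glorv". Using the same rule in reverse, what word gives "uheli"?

fiber

The word is reversed, then every letter is shifted forward by 3.
Decoding uheli: shift back: u−3=r, h−3=e, e−3=b, l−3=i, i−3=f → rebif; then reverse → fiber.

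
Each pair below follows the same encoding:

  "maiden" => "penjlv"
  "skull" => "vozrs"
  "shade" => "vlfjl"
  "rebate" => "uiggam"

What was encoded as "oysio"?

Each letter shifts forward by (position + 3), i.e. 3, 4, 5, … — the shift grows by one for each successive letter.
Undoing it on oysio: o−3=l, y−4=u, s−5=n, i−6=c, o−7=h.

lunch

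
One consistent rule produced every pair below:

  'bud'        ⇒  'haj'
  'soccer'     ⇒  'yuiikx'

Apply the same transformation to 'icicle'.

Compare letters: b→h is +6, u→a is +6, d→j is +6 — a constant shift. Every letter moves 6 places later in the alphabet, wrapping around z→a.
Applying it to icicle: i+6=o, c+6=i, i+6=o, c+6=i, l+6=r, e+6=k.

oioirk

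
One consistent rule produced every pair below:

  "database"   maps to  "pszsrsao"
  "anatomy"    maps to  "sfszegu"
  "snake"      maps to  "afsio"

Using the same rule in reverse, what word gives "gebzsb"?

mortar

d(3)→p(15) and a(0)→s(18) fit y≡25x+18 (mod 26); the inverse of 25 mod 26 is 25. Treating letters as 0–25, the rule is x ↦ 25x + 18 (mod 26).
Decoding gebzsb: g(6)→25·(6−18)≡12=m; e(4)→25·(4−18)≡14=o; b(1)→25·(1−18)≡17=r; z(25)→25·(25−18)≡19=t; s(18)→25·(18−18)≡0=a; b(1)→25·(1−18)≡17=r (all mod 26).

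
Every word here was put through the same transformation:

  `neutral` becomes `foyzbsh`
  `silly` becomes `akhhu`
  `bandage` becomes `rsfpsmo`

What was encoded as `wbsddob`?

n(13)→f(5) and e(4)→o(14) fit y≡25x+18 (mod 26); the inverse of 25 mod 26 is 25. Each letter's alphabet position (a=0..z=25) is mapped through 25·x+18 mod 26 — an affine cipher.
Undoing it on wbsddob: w(22)→25·(22−18)≡22=w; b(1)→25·(1−18)≡17=r; s(18)→25·(18−18)≡0=a; d(3)→25·(3−18)≡15=p; d(3)→25·(3−18)≡15=p; o(14)→25·(14−18)≡4=e; b(1)→25·(1−18)≡17=r (all mod 26).

wrapper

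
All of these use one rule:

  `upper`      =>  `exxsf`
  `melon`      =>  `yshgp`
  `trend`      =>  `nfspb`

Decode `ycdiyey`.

u(20)→e(4) and p(15)→x(23) fit y≡17x+2 (mod 26); the inverse of 17 mod 26 is 23. This is an affine cipher: with a=0,…,z=25, each position x becomes (17x+2) mod 26.
Decoding ycdiyey: y(24)→23·(24−2)≡12=m; c(2)→23·(2−2)≡0=a; d(3)→23·(3−2)≡23=x; i(8)→23·(8−2)≡8=i; y(24)→23·(24−2)≡12=m; e(4)→23·(4−2)≡20=u; y(24)→23·(24−2)≡12=m (all mod 26).

maximum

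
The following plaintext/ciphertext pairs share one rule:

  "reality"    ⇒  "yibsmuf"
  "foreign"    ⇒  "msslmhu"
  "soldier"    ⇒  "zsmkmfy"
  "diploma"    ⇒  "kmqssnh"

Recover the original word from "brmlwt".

A repeating key of period 3 is used — shifts +7, +4, +1 over and over.
Reversing it on brmlwt: b−7=u, r−4=n, m−1=l, l−7=e, w−4=s, t−1=s.

unless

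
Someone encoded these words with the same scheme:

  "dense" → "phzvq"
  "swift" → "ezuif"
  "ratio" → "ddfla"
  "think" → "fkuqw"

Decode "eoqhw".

Shifts by position in dense: pos 0: d→p (+12), pos 1: e→h (+3), pos 2: n→z (+12), pos 3: s→v (+3) — repeating every 2. A repeating key of period 2 is used — shifts +12, +3 over and over.
Undoing it on eoqhw: e−12=s, o−3=l, q−12=e, h−3=e, w−12=k.

sleek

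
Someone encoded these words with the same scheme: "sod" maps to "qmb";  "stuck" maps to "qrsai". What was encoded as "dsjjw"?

Compare letters: s→q is +24, o→m is +24, d→b is +24 — a constant shift. This is a Caesar cipher with shift 24.
Undoing it on dsjjw: d−24=f, s−24=u, j−24=l, j−24=l, w−24=y.

fully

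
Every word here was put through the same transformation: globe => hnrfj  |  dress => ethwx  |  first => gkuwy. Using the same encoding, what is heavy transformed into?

In globe: g→h is +1, l→n is +2, o→r is +3, b→f is +4 — the shift increases by 1 each position. The shift increases by 1 at each position, starting from +1: 1, 2, 3, ….
On heavy: h+1=i, e+2=g, a+3=d, v+4=z, y+5=d.

igdzd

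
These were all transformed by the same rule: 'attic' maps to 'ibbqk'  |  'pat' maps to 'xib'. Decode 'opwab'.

ghost

This is a Caesar cipher with shift 8.
Reversing it on opwab: o−8=g, p−8=h, w−8=o, a−8=s, b−8=t.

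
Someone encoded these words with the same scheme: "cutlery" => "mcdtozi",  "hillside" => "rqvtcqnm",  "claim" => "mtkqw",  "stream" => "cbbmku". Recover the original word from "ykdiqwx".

It's a Vigenère-style cipher with numeric key [10,8]: position i shifts by key[i mod 2].
Undoing it on ykdiqwx: y−10=o, k−8=c, d−10=t, i−8=a, q−10=g, w−8=o, x−10=n.

octagon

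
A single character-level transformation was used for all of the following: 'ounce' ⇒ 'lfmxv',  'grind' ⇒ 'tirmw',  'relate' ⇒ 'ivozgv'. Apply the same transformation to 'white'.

dsrgv

Each letter is replaced by its mirror in the alphabet: a↔z, b↔y, c↔x, and so on (the Atbash cipher).
For white: w↔d, h↔s, i↔r, t↔g, e↔v.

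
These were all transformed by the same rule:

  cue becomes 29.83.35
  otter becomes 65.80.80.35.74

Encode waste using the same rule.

89.23.77.80.35

c(#3)→29 and u(#21)→83: differences scale by 3, so n = 3·pos + 20. With a=1..z=26, the number is 3·pos + 20.
Applying it to waste: w=23→89, a=1→23, s=19→77, t=20→80, e=5→35.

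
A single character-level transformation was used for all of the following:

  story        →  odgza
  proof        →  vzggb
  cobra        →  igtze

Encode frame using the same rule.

bzecm

s(18)→o(14) and t(19)→d(3) fit y≡15x+4 (mod 26); the inverse of 15 mod 26 is 7. Each letter's alphabet position (a=0..z=25) is mapped through 15·x+4 mod 26 — an affine cipher.
On frame: f(5)→15·5+4≡1=b; r(17)→15·17+4≡25=z; a(0)→15·0+4≡4=e; m(12)→15·12+4≡2=c; e(4)→15·4+4≡12=m (all mod 26).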